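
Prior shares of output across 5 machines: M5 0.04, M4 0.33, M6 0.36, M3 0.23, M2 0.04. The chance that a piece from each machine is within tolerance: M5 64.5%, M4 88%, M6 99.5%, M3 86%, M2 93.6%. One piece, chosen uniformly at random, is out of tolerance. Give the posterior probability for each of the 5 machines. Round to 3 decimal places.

Taking complements, P(oversize | each) = M5 0.355, M4 0.12, M6 0.005, M3 0.14, M2 0.064.
Prior × likelihood for each hypothesis:
  M5: 0.04 × 0.355 = 0.0142
  M4: 0.33 × 0.12 = 0.0396
  M6: 0.36 × 0.005 = 0.0018
  M3: 0.23 × 0.14 = 0.0322
  M2: 0.04 × 0.064 = 0.00256
Normalizing constant = 0.09036.
P(M5 | oversize) = 0.0142/0.09036 ≈ 0.157
P(M4 | oversize) = 0.0396/0.09036 ≈ 0.438
P(M6 | oversize) = 0.0018/0.09036 ≈ 0.020
P(M3 | oversize) = 0.0322/0.09036 ≈ 0.356
P(M2 | oversize) = 0.00256/0.09036 ≈ 0.028
(Check: 0.157+0.438+0.020+0.356+0.028 = 0.999.)

M5 0.157, M4 0.438, M6 0.020, M3 0.356, M2 0.028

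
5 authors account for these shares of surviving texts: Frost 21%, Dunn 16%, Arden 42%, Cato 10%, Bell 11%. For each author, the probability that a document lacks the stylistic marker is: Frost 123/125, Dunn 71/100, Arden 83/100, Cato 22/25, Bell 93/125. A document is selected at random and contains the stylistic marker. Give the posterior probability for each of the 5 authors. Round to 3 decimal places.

Taking complements, P(marker | each) = Frost 0.016, Dunn 0.29, Arden 0.17, Cato 0.12, Bell 0.256.
Compute prior × likelihood for every hypothesis:
  Frost: 0.21 × 0.016 = 0.00336
  Dunn: 0.16 × 0.29 = 0.0464
  Arden: 0.42 × 0.17 = 0.0714
  Cato: 0.1 × 0.12 = 0.012
  Bell: 0.11 × 0.256 = 0.02816
Total = 0.16132.
P(Frost | marker) = 0.00336/0.16132 ≈ 0.021
P(Dunn | marker) = 0.0464/0.16132 ≈ 0.288
P(Arden | marker) = 0.0714/0.16132 ≈ 0.443
P(Cato | marker) = 0.012/0.16132 ≈ 0.074
P(Bell | marker) = 0.02816/0.16132 ≈ 0.175
(Check: 0.021+0.288+0.443+0.074+0.175 = 1.001.)

Frost 0.021, Dunn 0.288, Arden 0.443, Cato 0.074, Bell 0.175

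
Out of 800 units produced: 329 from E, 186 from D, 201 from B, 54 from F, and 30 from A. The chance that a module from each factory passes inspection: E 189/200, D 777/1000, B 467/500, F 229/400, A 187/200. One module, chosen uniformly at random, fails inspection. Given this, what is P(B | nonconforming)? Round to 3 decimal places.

Taking complements, P(nonconforming | each) = E 0.055, D 0.223, B 0.066, F 0.4275, A 0.065.
By Bayes' rule, posterior ∝ prior × likelihood:
  E: 0.41125 × 0.055 = 0.02261875
  D: 0.2325 × 0.223 = 0.0518475
  B: 0.25125 × 0.066 = 0.0165825
  F: 0.0675 × 0.4275 = 0.02885625
  A: 0.0375 × 0.065 = 0.0024375
Total = 0.1223425.
P(B | evidence) = 0.0165825 / 0.1223425 ≈ 0.136.

0.136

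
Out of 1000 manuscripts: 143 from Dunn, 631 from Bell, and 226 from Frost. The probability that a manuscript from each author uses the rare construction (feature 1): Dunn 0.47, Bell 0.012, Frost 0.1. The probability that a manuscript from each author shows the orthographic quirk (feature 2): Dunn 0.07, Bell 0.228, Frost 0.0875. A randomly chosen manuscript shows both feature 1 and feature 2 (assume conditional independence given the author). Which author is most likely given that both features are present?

Unnormalized posteriors (prior × likelihood):
  Dunn: 0.143 × 0.47 × 0.07 = 0.0047047
  Bell: 0.631 × 0.012 × 0.228 = 0.001726416
  Frost: 0.226 × 0.1 × 0.0875 = 0.0019775
Total = 0.008408616.
Largest term belongs to Dunn, so Dunn is most probable.

Dunn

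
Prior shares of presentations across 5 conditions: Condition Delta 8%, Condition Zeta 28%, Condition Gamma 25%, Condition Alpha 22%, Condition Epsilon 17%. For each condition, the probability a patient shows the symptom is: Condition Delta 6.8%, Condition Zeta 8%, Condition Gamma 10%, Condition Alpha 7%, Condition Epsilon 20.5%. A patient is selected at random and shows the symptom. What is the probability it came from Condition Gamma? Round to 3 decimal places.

Prior × likelihood for each hypothesis:
  Condition Delta: 0.08 × 0.068 = 0.00544
  Condition Zeta: 0.28 × 0.08 = 0.0224
  Condition Gamma: 0.25 × 0.1 = 0.025
  Condition Alpha: 0.22 × 0.07 = 0.0154
  Condition Epsilon: 0.17 × 0.205 = 0.03485
Normalizing constant = 0.10309.
P(Condition Gamma | evidence) = 0.025 / 0.10309 ≈ 0.243.

0.243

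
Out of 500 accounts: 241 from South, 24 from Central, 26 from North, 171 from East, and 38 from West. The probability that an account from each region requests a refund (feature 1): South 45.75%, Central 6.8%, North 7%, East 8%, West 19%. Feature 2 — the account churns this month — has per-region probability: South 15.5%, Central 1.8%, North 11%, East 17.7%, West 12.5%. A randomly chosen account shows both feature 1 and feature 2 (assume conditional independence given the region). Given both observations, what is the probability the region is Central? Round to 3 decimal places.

0.001

By Bayes' rule, posterior ∝ prior × likelihood:
  South: 0.482 × 0.4575 × 0.155 = 0.034179825
  Central: 0.048 × 0.068 × 0.018 = 0.000058752
  North: 0.052 × 0.07 × 0.11 = 0.0004004
  East: 0.342 × 0.08 × 0.177 = 0.00484272
  West: 0.076 × 0.19 × 0.125 = 0.001805
Normalizing constant = 0.041286697.
P(Central | evidence) = 0.000058752 / 0.041286697 ≈ 0.001.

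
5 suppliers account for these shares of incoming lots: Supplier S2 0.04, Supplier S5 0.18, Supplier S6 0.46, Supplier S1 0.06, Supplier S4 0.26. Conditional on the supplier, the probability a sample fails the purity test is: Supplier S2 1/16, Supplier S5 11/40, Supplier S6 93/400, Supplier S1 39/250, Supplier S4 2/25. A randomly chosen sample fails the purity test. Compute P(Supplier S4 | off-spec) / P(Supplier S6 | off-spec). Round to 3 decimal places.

Prior × likelihood for each hypothesis:
  Supplier S2: 0.04 × 0.0625 = 0.0025
  Supplier S5: 0.18 × 0.275 = 0.0495
  Supplier S6: 0.46 × 0.2325 = 0.10695
  Supplier S1: 0.06 × 0.156 = 0.00936
  Supplier S4: 0.26 × 0.08 = 0.0208
Total = 0.18911.
The ratio is 0.0208 / 0.10695 (the normalizer cancels) = 0.194.

0.194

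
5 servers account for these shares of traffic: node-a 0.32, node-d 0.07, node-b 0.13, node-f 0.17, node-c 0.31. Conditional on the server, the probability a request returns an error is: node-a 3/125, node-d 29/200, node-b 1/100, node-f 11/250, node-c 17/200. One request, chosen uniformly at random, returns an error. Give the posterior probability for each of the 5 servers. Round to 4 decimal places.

Unnormalized posteriors (prior × likelihood):
  node-a: 0.32 × 0.024 = 0.00768
  node-d: 0.07 × 0.145 = 0.01015
  node-b: 0.13 × 0.01 = 0.0013
  node-f: 0.17 × 0.044 = 0.00748
  node-c: 0.31 × 0.085 = 0.02635
Normalizing constant = 0.05296.
P(node-a | error) = 0.00768/0.05296 ≈ 0.1450
P(node-d | error) = 0.01015/0.05296 ≈ 0.1917
P(node-b | error) = 0.0013/0.05296 ≈ 0.0245
P(node-f | error) = 0.00748/0.05296 ≈ 0.1412
P(node-c | error) = 0.02635/0.05296 ≈ 0.4975

node-a 0.1450, node-d 0.1917, node-b 0.0245, node-f 0.1412, node-c 0.4975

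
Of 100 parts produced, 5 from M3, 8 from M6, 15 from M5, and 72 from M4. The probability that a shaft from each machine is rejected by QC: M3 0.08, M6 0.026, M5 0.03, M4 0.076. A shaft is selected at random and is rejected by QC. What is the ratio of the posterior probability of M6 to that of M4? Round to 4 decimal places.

By Bayes' rule, posterior ∝ prior × likelihood:
  M3: 0.05 × 0.08 = 0.004
  M6: 0.08 × 0.026 = 0.00208
  M5: 0.15 × 0.03 = 0.0045
  M4: 0.72 × 0.076 = 0.05472
Sum = 0.0653.
The ratio is 0.00208 / 0.05472 (the normalizer cancels) = 0.0380.

0.0380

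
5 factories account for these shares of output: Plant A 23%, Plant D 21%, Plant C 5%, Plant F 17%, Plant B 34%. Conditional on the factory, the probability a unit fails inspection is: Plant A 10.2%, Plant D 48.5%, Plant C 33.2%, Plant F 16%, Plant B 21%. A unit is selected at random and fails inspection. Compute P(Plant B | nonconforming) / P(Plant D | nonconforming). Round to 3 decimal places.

By Bayes' rule, posterior ∝ prior × likelihood:
  Plant A: 0.23 × 0.102 = 0.02346
  Plant D: 0.21 × 0.485 = 0.10185
  Plant C: 0.05 × 0.332 = 0.0166
  Plant F: 0.17 × 0.16 = 0.0272
  Plant B: 0.34 × 0.21 = 0.0714
Normalizing constant = 0.24051.
The ratio is 0.0714 / 0.10185 (the normalizer cancels) = 0.701.

0.701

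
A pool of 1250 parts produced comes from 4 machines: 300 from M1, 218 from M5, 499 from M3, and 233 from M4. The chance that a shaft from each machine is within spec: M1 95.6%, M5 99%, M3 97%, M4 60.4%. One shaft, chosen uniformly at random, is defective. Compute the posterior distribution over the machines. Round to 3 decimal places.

Taking complements, P(defective | each) = M1 0.044, M5 0.01, M3 0.03, M4 0.396.
Compute prior × likelihood for every hypothesis:
  M1: 0.24 × 0.044 = 0.01056
  M5: 0.1744 × 0.01 = 0.001744
  M3: 0.3992 × 0.03 = 0.011976
  M4: 0.1864 × 0.396 = 0.0738144
Sum = 0.0980944.
P(M1 | defective) = 0.01056/0.0980944 ≈ 0.108
P(M5 | defective) = 0.001744/0.0980944 ≈ 0.018
P(M3 | defective) = 0.011976/0.0980944 ≈ 0.122
P(M4 | defective) = 0.0738144/0.0980944 ≈ 0.752
(Check: 0.108+0.018+0.122+0.752 = 1.000.)

M1 0.108, M5 0.018, M3 0.122, M4 0.752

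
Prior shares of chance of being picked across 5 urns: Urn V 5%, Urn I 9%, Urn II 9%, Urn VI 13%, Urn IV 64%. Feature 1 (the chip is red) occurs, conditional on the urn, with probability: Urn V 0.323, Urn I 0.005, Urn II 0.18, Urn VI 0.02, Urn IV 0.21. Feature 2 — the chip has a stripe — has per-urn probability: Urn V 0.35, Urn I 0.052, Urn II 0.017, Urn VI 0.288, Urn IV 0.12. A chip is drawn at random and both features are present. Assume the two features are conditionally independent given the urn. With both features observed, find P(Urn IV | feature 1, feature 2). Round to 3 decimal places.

By Bayes' rule, posterior ∝ prior × likelihood:
  Urn V: 0.05 × 0.323 × 0.35 = 0.0056525
  Urn I: 0.09 × 0.005 × 0.052 = 0.0000234
  Urn II: 0.09 × 0.18 × 0.017 = 0.0002754
  Urn VI: 0.13 × 0.02 × 0.288 = 0.0007488
  Urn IV: 0.64 × 0.21 × 0.12 = 0.016128
Total = 0.0228281.
P(Urn IV | evidence) = 0.016128 / 0.0228281 ≈ 0.706.

0.706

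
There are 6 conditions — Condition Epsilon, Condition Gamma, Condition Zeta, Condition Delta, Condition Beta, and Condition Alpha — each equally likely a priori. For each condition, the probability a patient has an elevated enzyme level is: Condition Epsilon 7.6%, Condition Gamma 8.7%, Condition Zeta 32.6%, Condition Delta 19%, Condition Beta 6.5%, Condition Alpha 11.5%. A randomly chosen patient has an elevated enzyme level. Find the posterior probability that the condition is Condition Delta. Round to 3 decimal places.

0.221

With a uniform prior (1/6 each), posterior ∝ likelihood:
  Condition Epsilon: 0.076
  Condition Gamma: 0.087
  Condition Zeta: 0.326
  Condition Delta: 0.19
  Condition Beta: 0.065
  Condition Alpha: 0.115
Normalizing constant = 0.859.
P(Condition Delta | evidence) = 0.19 / 0.859 ≈ 0.221.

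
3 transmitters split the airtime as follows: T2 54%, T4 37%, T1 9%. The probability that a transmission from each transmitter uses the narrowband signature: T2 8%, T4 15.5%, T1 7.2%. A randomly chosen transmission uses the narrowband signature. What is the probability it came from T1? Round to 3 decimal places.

By Bayes' rule, posterior ∝ prior × likelihood:
  T2: 0.54 × 0.08 = 0.0432
  T4: 0.37 × 0.155 = 0.05735
  T1: 0.09 × 0.072 = 0.00648
Normalizing constant = 0.10703.
P(T1 | evidence) = 0.00648 / 0.10703 ≈ 0.061.

0.061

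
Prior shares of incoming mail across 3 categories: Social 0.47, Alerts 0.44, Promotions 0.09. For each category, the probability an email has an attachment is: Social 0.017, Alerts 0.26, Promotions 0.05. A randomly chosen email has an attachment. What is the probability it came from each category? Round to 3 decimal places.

Social 0.063, Alerts 0.902, Promotions 0.035

By Bayes' rule, posterior ∝ prior × likelihood:
  Social: 0.47 × 0.017 = 0.00799
  Alerts: 0.44 × 0.26 = 0.1144
  Promotions: 0.09 × 0.05 = 0.0045
Sum = 0.12689.
P(Social | attachment) = 0.00799/0.12689 ≈ 0.063
P(Alerts | attachment) = 0.1144/0.12689 ≈ 0.902
P(Promotions | attachment) = 0.0045/0.12689 ≈ 0.035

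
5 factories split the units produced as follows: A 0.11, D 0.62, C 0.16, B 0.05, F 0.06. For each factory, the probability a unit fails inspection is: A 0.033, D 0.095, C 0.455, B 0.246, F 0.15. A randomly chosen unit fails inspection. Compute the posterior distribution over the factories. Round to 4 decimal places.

Compute prior × likelihood for every hypothesis:
  A: 0.11 × 0.033 = 0.00363
  D: 0.62 × 0.095 = 0.0589
  C: 0.16 × 0.455 = 0.0728
  B: 0.05 × 0.246 = 0.0123
  F: 0.06 × 0.15 = 0.009
Sum = 0.15663.
P(A | nonconforming) = 0.00363/0.15663 ≈ 0.0232
P(D | nonconforming) = 0.0589/0.15663 ≈ 0.3760
P(C | nonconforming) = 0.0728/0.15663 ≈ 0.4648
P(B | nonconforming) = 0.0123/0.15663 ≈ 0.0785
P(F | nonconforming) = 0.009/0.15663 ≈ 0.0575
(Check: 0.0232+0.3760+0.4648+0.0785+0.0575 = 1.0000.)

A 0.0232, D 0.3760, C 0.4648, B 0.0785, F 0.0575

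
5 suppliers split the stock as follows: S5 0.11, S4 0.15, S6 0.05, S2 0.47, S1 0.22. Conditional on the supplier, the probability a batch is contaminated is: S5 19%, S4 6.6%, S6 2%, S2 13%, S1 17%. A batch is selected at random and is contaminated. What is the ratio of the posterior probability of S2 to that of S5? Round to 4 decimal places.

Unnormalized posteriors (prior × likelihood):
  S5: 0.11 × 0.19 = 0.0209
  S4: 0.15 × 0.066 = 0.0099
  S6: 0.05 × 0.02 = 0.001
  S2: 0.47 × 0.13 = 0.0611
  S1: 0.22 × 0.17 = 0.0374
Normalizing constant = 0.1303.
The ratio is 0.0611 / 0.0209 (the normalizer cancels) = 2.9234.

2.9234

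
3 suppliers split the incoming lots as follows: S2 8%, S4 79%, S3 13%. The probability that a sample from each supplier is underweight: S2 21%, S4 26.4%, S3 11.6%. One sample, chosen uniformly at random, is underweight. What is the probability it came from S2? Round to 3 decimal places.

By Bayes' rule, posterior ∝ prior × likelihood:
  S2: 0.08 × 0.21 = 0.0168
  S4: 0.79 × 0.264 = 0.20856
  S3: 0.13 × 0.116 = 0.01508
Sum = 0.24044.
P(S2 | evidence) = 0.0168 / 0.24044 ≈ 0.070.

0.070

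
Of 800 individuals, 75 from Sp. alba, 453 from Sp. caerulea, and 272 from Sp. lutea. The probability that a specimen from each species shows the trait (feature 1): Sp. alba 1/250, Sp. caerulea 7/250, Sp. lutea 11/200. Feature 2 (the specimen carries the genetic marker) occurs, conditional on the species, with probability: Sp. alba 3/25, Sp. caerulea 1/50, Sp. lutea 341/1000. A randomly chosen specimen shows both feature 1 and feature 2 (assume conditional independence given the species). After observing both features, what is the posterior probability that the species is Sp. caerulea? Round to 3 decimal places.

0.047

Prior × likelihood for each hypothesis:
  Sp. alba: 0.09375 × 0.004 × 0.12 = 0.000045
  Sp. caerulea: 0.56625 × 0.028 × 0.02 = 0.0003171
  Sp. lutea: 0.34 × 0.055 × 0.341 = 0.0063767
Normalizing constant = 0.0067388.
P(Sp. caerulea | evidence) = 0.0003171 / 0.0067388 ≈ 0.047.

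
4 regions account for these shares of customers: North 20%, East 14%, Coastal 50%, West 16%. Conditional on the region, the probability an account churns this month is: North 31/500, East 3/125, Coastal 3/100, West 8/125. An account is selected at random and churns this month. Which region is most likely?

Prior × likelihood for each hypothesis:
  North: 0.2 × 0.062 = 0.0124
  East: 0.14 × 0.024 = 0.00336
  Coastal: 0.5 × 0.03 = 0.015
  West: 0.16 × 0.064 = 0.01024
Normalizing constant = 0.041.
Largest term belongs to Coastal, so Coastal is most probable.

Coastal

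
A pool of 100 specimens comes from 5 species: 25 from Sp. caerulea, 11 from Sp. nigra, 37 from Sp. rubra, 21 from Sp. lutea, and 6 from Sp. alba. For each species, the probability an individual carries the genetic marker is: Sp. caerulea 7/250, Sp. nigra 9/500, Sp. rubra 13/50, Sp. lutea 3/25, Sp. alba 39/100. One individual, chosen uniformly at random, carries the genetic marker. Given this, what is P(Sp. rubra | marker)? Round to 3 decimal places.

Unnormalized posteriors (prior × likelihood):
  Sp. caerulea: 0.25 × 0.028 = 0.007
  Sp. nigra: 0.11 × 0.018 = 0.00198
  Sp. rubra: 0.37 × 0.26 = 0.0962
  Sp. lutea: 0.21 × 0.12 = 0.0252
  Sp. alba: 0.06 × 0.39 = 0.0234
Normalizing constant = 0.15378.
P(Sp. rubra | evidence) = 0.0962 / 0.15378 ≈ 0.626.

0.626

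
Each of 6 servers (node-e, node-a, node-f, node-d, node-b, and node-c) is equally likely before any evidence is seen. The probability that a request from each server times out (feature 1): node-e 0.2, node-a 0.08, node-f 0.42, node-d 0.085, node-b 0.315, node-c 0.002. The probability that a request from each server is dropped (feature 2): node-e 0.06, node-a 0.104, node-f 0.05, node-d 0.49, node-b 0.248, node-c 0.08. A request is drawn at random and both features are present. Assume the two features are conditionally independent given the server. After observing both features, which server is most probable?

node-b

Since the prior is uniform, the posterior is proportional to the likelihood:
  node-e: 0.2 × 0.06 = 0.012
  node-a: 0.08 × 0.104 = 0.00832
  node-f: 0.42 × 0.05 = 0.021
  node-d: 0.085 × 0.49 = 0.04165
  node-b: 0.315 × 0.248 = 0.07812
  node-c: 0.002 × 0.08 = 0.00016
Sum = 0.16125.
Largest term belongs to node-b, so node-b is most probable.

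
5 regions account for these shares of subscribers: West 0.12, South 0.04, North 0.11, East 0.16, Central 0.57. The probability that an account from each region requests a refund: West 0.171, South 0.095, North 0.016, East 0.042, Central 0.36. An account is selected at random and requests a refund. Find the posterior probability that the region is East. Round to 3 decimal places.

0.028

Unnormalized posteriors (prior × likelihood):
  West: 0.12 × 0.171 = 0.02052
  South: 0.04 × 0.095 = 0.0038
  North: 0.11 × 0.016 = 0.00176
  East: 0.16 × 0.042 = 0.00672
  Central: 0.57 × 0.36 = 0.2052
Normalizing constant = 0.238.
P(East | evidence) = 0.00672 / 0.238 ≈ 0.028.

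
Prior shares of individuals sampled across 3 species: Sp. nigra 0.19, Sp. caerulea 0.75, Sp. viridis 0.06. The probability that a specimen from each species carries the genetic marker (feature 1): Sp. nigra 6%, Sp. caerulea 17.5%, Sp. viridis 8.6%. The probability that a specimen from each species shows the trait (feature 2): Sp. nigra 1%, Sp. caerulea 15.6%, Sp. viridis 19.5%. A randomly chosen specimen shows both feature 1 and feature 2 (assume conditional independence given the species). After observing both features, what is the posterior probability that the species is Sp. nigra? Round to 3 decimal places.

By Bayes' rule, posterior ∝ prior × likelihood:
  Sp. nigra: 0.19 × 0.06 × 0.01 = 0.000114
  Sp. caerulea: 0.75 × 0.175 × 0.156 = 0.020475
  Sp. viridis: 0.06 × 0.086 × 0.195 = 0.0010062
Normalizing constant = 0.0215952.
P(Sp. nigra | evidence) = 0.000114 / 0.0215952 ≈ 0.005.

0.005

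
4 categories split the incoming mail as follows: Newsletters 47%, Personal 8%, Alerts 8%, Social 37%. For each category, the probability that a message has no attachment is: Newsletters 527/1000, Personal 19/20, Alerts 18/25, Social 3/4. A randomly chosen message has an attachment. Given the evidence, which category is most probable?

Taking complements, P(attachment | each) = Newsletters 0.473, Personal 0.05, Alerts 0.28, Social 0.25.
Compute prior × likelihood for every hypothesis:
  Newsletters: 0.47 × 0.473 = 0.22231
  Personal: 0.08 × 0.05 = 0.004
  Alerts: 0.08 × 0.28 = 0.0224
  Social: 0.37 × 0.25 = 0.0925
Total = 0.34121.
Largest term belongs to Newsletters, so Newsletters is most probable.

Newsletters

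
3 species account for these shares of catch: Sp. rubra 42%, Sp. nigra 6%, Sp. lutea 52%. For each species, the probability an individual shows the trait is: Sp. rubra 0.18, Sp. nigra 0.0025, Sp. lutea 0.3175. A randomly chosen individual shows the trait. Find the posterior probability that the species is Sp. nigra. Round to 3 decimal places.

0.001

By Bayes' rule, posterior ∝ prior × likelihood:
  Sp. rubra: 0.42 × 0.18 = 0.0756
  Sp. nigra: 0.06 × 0.0025 = 0.00015
  Sp. lutea: 0.52 × 0.3175 = 0.1651
Total = 0.24085.
P(Sp. nigra | evidence) = 0.00015 / 0.24085 ≈ 0.001.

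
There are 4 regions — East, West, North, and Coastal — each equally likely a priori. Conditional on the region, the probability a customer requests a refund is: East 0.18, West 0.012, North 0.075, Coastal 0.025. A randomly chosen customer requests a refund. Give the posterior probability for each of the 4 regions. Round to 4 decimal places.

With a uniform prior (1/4 each), posterior ∝ likelihood:
  East: 0.18
  West: 0.012
  North: 0.075
  Coastal: 0.025
Total = 0.292.
P(East | refund) = 0.18/0.292 ≈ 0.6164
P(West | refund) = 0.012/0.292 ≈ 0.0411
P(North | refund) = 0.075/0.292 ≈ 0.2568
P(Coastal | refund) = 0.025/0.292 ≈ 0.0856

East 0.6164, West 0.0411, North 0.2568, Coastal 0.0856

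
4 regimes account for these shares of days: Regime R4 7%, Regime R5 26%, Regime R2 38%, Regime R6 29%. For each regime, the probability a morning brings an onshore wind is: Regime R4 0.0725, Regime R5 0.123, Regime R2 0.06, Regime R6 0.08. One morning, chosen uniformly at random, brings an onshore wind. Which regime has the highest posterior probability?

Unnormalized posteriors (prior × likelihood):
  Regime R4: 0.07 × 0.0725 = 0.005075
  Regime R5: 0.26 × 0.123 = 0.03198
  Regime R2: 0.38 × 0.06 = 0.0228
  Regime R6: 0.29 × 0.08 = 0.0232
Normalizing constant = 0.083055.
Largest term belongs to Regime R5, so Regime R5 is most probable.

Regime R5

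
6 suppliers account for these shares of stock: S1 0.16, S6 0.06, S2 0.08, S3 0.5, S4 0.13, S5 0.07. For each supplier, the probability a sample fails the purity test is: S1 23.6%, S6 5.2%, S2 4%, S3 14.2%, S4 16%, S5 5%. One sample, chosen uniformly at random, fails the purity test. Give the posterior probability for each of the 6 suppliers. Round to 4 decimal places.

S1 0.2709, S6 0.0224, S2 0.0230, S3 0.5094, S4 0.1492, S5 0.0251

Unnormalized posteriors (prior × likelihood):
  S1: 0.16 × 0.236 = 0.03776
  S6: 0.06 × 0.052 = 0.00312
  S2: 0.08 × 0.04 = 0.0032
  S3: 0.5 × 0.142 = 0.071
  S4: 0.13 × 0.16 = 0.0208
  S5: 0.07 × 0.05 = 0.0035
Sum = 0.13938.
P(S1 | off-spec) = 0.03776/0.13938 ≈ 0.2709
P(S6 | off-spec) = 0.00312/0.13938 ≈ 0.0224
P(S2 | off-spec) = 0.0032/0.13938 ≈ 0.0230
P(S3 | off-spec) = 0.071/0.13938 ≈ 0.5094
P(S4 | off-spec) = 0.0208/0.13938 ≈ 0.1492
P(S5 | off-spec) = 0.0035/0.13938 ≈ 0.0251
(Check: 0.2709+0.0224+0.0230+0.5094+0.1492+0.0251 = 1.0000.)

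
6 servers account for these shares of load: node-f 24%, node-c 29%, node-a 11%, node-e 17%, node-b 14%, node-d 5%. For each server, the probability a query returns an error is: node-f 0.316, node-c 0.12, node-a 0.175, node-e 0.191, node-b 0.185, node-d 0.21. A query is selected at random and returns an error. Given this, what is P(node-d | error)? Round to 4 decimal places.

0.0528

Compute prior × likelihood for every hypothesis:
  node-f: 0.24 × 0.316 = 0.07584
  node-c: 0.29 × 0.12 = 0.0348
  node-a: 0.11 × 0.175 = 0.01925
  node-e: 0.17 × 0.191 = 0.03247
  node-b: 0.14 × 0.185 = 0.0259
  node-d: 0.05 × 0.21 = 0.0105
Total = 0.19876.
P(node-d | evidence) = 0.0105 / 0.19876 ≈ 0.0528.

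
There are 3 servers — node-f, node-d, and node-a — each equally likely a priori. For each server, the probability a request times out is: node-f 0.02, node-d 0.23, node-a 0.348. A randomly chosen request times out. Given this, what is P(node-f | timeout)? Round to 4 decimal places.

With a uniform prior (1/3 each), posterior ∝ likelihood:
  node-f: 0.02
  node-d: 0.23
  node-a: 0.348
Normalizing constant = 0.598.
P(node-f | evidence) = 0.02 / 0.598 ≈ 0.0334.

0.0334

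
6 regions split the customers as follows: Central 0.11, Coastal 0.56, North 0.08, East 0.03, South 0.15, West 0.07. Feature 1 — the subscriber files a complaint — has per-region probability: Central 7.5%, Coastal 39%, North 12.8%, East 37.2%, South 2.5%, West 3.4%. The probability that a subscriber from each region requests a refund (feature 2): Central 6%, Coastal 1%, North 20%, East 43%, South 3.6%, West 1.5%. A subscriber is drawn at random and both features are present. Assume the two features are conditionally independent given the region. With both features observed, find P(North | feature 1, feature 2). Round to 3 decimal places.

Unnormalized posteriors (prior × likelihood):
  Central: 0.11 × 0.075 × 0.06 = 0.000495
  Coastal: 0.56 × 0.39 × 0.01 = 0.002184
  North: 0.08 × 0.128 × 0.2 = 0.002048
  East: 0.03 × 0.372 × 0.43 = 0.0047988
  South: 0.15 × 0.025 × 0.036 = 0.000135
  West: 0.07 × 0.034 × 0.015 = 0.0000357
Sum = 0.0096965.
P(North | evidence) = 0.002048 / 0.0096965 ≈ 0.211.

0.211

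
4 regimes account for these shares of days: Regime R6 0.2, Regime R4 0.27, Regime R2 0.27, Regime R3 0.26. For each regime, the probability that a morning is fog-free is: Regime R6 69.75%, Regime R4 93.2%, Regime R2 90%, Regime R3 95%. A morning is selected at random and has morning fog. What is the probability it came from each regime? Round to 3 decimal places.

Taking complements, P(fog | each) = Regime R6 0.3025, Regime R4 0.068, Regime R2 0.1, Regime R3 0.05.
Compute prior × likelihood for every hypothesis:
  Regime R6: 0.2 × 0.3025 = 0.0605
  Regime R4: 0.27 × 0.068 = 0.01836
  Regime R2: 0.27 × 0.1 = 0.027
  Regime R3: 0.26 × 0.05 = 0.013
Sum = 0.11886.
P(Regime R6 | fog) = 0.0605/0.11886 ≈ 0.509
P(Regime R4 | fog) = 0.01836/0.11886 ≈ 0.154
P(Regime R2 | fog) = 0.027/0.11886 ≈ 0.227
P(Regime R3 | fog) = 0.013/0.11886 ≈ 0.109
(Check: 0.509+0.154+0.227+0.109 = 0.999.)

Regime R6 0.509, Regime R4 0.154, Regime R2 0.227, Regime R3 0.109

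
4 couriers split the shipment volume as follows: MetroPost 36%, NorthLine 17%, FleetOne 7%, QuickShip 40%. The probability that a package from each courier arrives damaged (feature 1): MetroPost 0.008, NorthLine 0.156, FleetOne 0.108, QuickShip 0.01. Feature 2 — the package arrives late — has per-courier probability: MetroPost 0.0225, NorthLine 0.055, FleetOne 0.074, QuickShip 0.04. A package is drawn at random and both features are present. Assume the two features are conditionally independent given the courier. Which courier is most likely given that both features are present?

NorthLine

Prior × likelihood for each hypothesis:
  MetroPost: 0.36 × 0.008 × 0.0225 = 0.0000648
  NorthLine: 0.17 × 0.156 × 0.055 = 0.0014586
  FleetOne: 0.07 × 0.108 × 0.074 = 0.00055944
  QuickShip: 0.4 × 0.01 × 0.04 = 0.00016
Normalizing constant = 0.00224284.
Largest term belongs to NorthLine, so NorthLine is most probable.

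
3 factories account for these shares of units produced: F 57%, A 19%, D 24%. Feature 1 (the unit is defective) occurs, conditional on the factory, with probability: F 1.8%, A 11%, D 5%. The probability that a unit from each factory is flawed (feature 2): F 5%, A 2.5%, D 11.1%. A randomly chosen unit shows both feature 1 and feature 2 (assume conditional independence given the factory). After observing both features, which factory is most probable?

D

Unnormalized posteriors (prior × likelihood):
  F: 0.57 × 0.018 × 0.05 = 0.000513
  A: 0.19 × 0.11 × 0.025 = 0.0005225
  D: 0.24 × 0.05 × 0.111 = 0.001332
Total = 0.0023675.
Largest term belongs to D, so D is most probable.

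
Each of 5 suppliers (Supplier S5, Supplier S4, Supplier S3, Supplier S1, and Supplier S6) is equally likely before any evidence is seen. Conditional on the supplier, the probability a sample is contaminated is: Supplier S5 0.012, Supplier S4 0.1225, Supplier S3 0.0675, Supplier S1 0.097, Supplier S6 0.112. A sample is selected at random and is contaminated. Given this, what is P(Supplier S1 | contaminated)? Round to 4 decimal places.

With a uniform prior (1/5 each), posterior ∝ likelihood:
  Supplier S5: 0.012
  Supplier S4: 0.1225
  Supplier S3: 0.0675
  Supplier S1: 0.097
  Supplier S6: 0.112
Normalizing constant = 0.411.
P(Supplier S1 | evidence) = 0.097 / 0.411 ≈ 0.2360.

0.2360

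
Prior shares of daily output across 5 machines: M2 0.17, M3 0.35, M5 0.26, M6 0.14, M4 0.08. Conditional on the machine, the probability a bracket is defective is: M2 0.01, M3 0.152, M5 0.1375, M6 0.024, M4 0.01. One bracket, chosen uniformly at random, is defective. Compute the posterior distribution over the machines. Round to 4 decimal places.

M2 0.0179, M3 0.5611, M5 0.3771, M6 0.0354, M4 0.0084

Prior × likelihood for each hypothesis:
  M2: 0.17 × 0.01 = 0.0017
  M3: 0.35 × 0.152 = 0.0532
  M5: 0.26 × 0.1375 = 0.03575
  M6: 0.14 × 0.024 = 0.00336
  M4: 0.08 × 0.01 = 0.0008
Normalizing constant = 0.09481.
P(M2 | defective) = 0.0017/0.09481 ≈ 0.0179
P(M3 | defective) = 0.0532/0.09481 ≈ 0.5611
P(M5 | defective) = 0.03575/0.09481 ≈ 0.3771
P(M6 | defective) = 0.00336/0.09481 ≈ 0.0354
P(M4 | defective) = 0.0008/0.09481 ≈ 0.0084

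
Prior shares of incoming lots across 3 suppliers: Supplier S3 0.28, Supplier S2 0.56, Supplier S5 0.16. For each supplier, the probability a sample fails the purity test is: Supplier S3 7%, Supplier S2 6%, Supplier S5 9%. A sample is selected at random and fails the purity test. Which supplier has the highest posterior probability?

Compute prior × likelihood for every hypothesis:
  Supplier S3: 0.28 × 0.07 = 0.0196
  Supplier S2: 0.56 × 0.06 = 0.0336
  Supplier S5: 0.16 × 0.09 = 0.0144
Sum = 0.0676.
Largest term belongs to Supplier S2, so Supplier S2 is most probable.

Supplier S2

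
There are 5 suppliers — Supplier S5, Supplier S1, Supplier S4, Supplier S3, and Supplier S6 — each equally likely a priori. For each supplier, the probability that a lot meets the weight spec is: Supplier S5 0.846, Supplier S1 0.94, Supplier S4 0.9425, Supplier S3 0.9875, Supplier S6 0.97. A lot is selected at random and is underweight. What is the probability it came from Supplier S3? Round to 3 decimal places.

Taking complements, P(underweight | each) = Supplier S5 0.154, Supplier S1 0.06, Supplier S4 0.0575, Supplier S3 0.0125, Supplier S6 0.03.
With a uniform prior (1/5 each), posterior ∝ likelihood:
  Supplier S5: 0.154
  Supplier S1: 0.06
  Supplier S4: 0.0575
  Supplier S3: 0.0125
  Supplier S6: 0.03
Total = 0.314.
P(Supplier S3 | evidence) = 0.0125 / 0.314 ≈ 0.040.

0.040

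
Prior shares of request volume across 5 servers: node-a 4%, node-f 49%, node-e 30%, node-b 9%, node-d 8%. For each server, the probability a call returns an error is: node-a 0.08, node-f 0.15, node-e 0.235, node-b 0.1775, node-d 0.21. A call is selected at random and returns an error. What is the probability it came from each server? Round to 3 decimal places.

node-a 0.018, node-f 0.408, node-e 0.392, node-b 0.089, node-d 0.093

By Bayes' rule, posterior ∝ prior × likelihood:
  node-a: 0.04 × 0.08 = 0.0032
  node-f: 0.49 × 0.15 = 0.0735
  node-e: 0.3 × 0.235 = 0.0705
  node-b: 0.09 × 0.1775 = 0.015975
  node-d: 0.08 × 0.21 = 0.0168
Total = 0.179975.
P(node-a | error) = 0.0032/0.179975 ≈ 0.018
P(node-f | error) = 0.0735/0.179975 ≈ 0.408
P(node-e | error) = 0.0705/0.179975 ≈ 0.392
P(node-b | error) = 0.015975/0.179975 ≈ 0.089
P(node-d | error) = 0.0168/0.179975 ≈ 0.093
(Check: 0.018+0.408+0.392+0.089+0.093 = 1.000.)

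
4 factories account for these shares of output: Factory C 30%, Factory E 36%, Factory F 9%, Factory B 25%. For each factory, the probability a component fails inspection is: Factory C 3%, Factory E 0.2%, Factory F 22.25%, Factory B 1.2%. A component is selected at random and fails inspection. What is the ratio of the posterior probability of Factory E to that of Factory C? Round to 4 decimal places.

0.0800

Prior × likelihood for each hypothesis:
  Factory C: 0.3 × 0.03 = 0.009
  Factory E: 0.36 × 0.002 = 0.00072
  Factory F: 0.09 × 0.2225 = 0.020025
  Factory B: 0.25 × 0.012 = 0.003
Total = 0.032745.
The ratio is 0.00072 / 0.009 (the normalizer cancels) = 0.0800.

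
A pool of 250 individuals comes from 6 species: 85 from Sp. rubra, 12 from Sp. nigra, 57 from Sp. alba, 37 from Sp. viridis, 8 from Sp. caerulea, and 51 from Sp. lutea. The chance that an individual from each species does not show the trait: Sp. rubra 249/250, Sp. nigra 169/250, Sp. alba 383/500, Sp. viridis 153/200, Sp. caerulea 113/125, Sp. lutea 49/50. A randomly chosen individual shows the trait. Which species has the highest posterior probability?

Taking complements, P(trait | each) = Sp. rubra 0.004, Sp. nigra 0.324, Sp. alba 0.234, Sp. viridis 0.235, Sp. caerulea 0.096, Sp. lutea 0.02.
Compute prior × likelihood for every hypothesis:
  Sp. rubra: 0.34 × 0.004 = 0.00136
  Sp. nigra: 0.048 × 0.324 = 0.015552
  Sp. alba: 0.228 × 0.234 = 0.053352
  Sp. viridis: 0.148 × 0.235 = 0.03478
  Sp. caerulea: 0.032 × 0.096 = 0.003072
  Sp. lutea: 0.204 × 0.02 = 0.00408
Sum = 0.112196.
Largest term belongs to Sp. alba, so Sp. alba is most probable.

Sp. alba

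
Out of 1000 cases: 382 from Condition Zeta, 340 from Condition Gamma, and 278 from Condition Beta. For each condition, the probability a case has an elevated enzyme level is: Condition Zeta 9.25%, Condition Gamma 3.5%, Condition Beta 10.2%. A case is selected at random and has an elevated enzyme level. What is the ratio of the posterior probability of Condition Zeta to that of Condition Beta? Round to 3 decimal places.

Prior × likelihood for each hypothesis:
  Condition Zeta: 0.382 × 0.0925 = 0.035335
  Condition Gamma: 0.34 × 0.035 = 0.0119
  Condition Beta: 0.278 × 0.102 = 0.028356
Total = 0.075591.
The ratio is 0.035335 / 0.028356 (the normalizer cancels) = 1.246.

1.246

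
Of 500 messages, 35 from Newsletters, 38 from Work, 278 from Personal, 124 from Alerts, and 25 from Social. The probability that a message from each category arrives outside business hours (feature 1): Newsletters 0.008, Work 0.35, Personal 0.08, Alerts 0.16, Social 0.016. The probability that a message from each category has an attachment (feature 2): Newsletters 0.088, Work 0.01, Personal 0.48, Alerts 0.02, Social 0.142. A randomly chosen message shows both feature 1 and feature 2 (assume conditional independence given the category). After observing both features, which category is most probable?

Prior × likelihood for each hypothesis:
  Newsletters: 0.07 × 0.008 × 0.088 = 0.00004928
  Work: 0.076 × 0.35 × 0.01 = 0.000266
  Personal: 0.556 × 0.08 × 0.48 = 0.0213504
  Alerts: 0.248 × 0.16 × 0.02 = 0.0007936
  Social: 0.05 × 0.016 × 0.142 = 0.0001136
Normalizing constant = 0.02257288.
Largest term belongs to Personal, so Personal is most probable.

Personal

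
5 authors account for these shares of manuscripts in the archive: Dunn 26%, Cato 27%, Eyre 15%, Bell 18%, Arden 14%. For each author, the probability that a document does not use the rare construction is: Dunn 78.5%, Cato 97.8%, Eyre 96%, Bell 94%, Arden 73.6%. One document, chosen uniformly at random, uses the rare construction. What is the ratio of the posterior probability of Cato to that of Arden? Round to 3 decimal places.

Taking complements, P(rare-form | each) = Dunn 0.215, Cato 0.022, Eyre 0.04, Bell 0.06, Arden 0.264.
Unnormalized posteriors (prior × likelihood):
  Dunn: 0.26 × 0.215 = 0.0559
  Cato: 0.27 × 0.022 = 0.00594
  Eyre: 0.15 × 0.04 = 0.006
  Bell: 0.18 × 0.06 = 0.0108
  Arden: 0.14 × 0.264 = 0.03696
Normalizing constant = 0.1156.
The ratio is 0.00594 / 0.03696 (the normalizer cancels) = 0.161.

0.161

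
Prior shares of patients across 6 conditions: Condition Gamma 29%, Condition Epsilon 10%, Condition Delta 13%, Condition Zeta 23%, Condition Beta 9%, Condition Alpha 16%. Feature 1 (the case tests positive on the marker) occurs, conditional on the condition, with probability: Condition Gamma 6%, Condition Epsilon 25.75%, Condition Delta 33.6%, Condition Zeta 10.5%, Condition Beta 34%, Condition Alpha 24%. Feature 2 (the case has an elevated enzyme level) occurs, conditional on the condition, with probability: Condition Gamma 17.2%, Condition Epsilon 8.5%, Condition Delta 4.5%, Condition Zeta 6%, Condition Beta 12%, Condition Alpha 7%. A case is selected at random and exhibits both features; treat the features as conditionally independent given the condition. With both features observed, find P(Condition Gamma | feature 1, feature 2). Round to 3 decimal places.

0.200

Compute prior × likelihood for every hypothesis:
  Condition Gamma: 0.29 × 0.06 × 0.172 = 0.0029928
  Condition Epsilon: 0.1 × 0.2575 × 0.085 = 0.00218875
  Condition Delta: 0.13 × 0.336 × 0.045 = 0.0019656
  Condition Zeta: 0.23 × 0.105 × 0.06 = 0.001449
  Condition Beta: 0.09 × 0.34 × 0.12 = 0.003672
  Condition Alpha: 0.16 × 0.24 × 0.07 = 0.002688
Sum = 0.01495615.
P(Condition Gamma | evidence) = 0.0029928 / 0.01495615 ≈ 0.200.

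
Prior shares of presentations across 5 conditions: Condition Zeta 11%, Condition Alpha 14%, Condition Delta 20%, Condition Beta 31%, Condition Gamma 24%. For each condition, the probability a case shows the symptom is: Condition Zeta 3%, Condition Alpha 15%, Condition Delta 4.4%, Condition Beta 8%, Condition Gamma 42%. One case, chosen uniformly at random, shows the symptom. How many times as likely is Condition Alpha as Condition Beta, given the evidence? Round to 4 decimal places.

Compute prior × likelihood for every hypothesis:
  Condition Zeta: 0.11 × 0.03 = 0.0033
  Condition Alpha: 0.14 × 0.15 = 0.021
  Condition Delta: 0.2 × 0.044 = 0.0088
  Condition Beta: 0.31 × 0.08 = 0.0248
  Condition Gamma: 0.24 × 0.42 = 0.1008
Normalizing constant = 0.1587.
The ratio is 0.021 / 0.0248 (the normalizer cancels) = 0.8468.

0.8468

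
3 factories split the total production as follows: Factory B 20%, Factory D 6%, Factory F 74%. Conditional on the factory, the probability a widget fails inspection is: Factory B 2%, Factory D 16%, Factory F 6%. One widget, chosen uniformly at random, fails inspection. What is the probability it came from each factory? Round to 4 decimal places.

Factory B 0.0690, Factory D 0.1655, Factory F 0.7655

By Bayes' rule, posterior ∝ prior × likelihood:
  Factory B: 0.2 × 0.02 = 0.004
  Factory D: 0.06 × 0.16 = 0.0096
  Factory F: 0.74 × 0.06 = 0.0444
Sum = 0.058.
P(Factory B | nonconforming) = 0.004/0.058 ≈ 0.0690
P(Factory D | nonconforming) = 0.0096/0.058 ≈ 0.1655
P(Factory F | nonconforming) = 0.0444/0.058 ≈ 0.7655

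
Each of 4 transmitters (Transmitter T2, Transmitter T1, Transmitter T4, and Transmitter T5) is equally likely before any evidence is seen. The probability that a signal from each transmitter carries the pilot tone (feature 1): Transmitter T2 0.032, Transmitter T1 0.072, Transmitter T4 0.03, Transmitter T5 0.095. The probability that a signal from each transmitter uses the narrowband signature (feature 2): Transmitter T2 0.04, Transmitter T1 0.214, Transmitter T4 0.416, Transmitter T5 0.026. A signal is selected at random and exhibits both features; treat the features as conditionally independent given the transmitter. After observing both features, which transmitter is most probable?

Transmitter T1

Since the prior is uniform, the posterior is proportional to the likelihood:
  Transmitter T2: 0.032 × 0.04 = 0.00128
  Transmitter T1: 0.072 × 0.214 = 0.015408
  Transmitter T4: 0.03 × 0.416 = 0.01248
  Transmitter T5: 0.095 × 0.026 = 0.00247
Normalizing constant = 0.031638.
Largest term belongs to Transmitter T1, so Transmitter T1 is most probable.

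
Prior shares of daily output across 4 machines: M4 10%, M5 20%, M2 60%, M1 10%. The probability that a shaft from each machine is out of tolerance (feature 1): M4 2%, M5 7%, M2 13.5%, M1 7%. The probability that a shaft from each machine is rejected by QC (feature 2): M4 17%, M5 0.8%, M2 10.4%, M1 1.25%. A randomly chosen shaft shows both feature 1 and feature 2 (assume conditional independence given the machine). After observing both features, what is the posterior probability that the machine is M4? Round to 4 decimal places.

0.0379

By Bayes' rule, posterior ∝ prior × likelihood:
  M4: 0.1 × 0.02 × 0.17 = 0.00034
  M5: 0.2 × 0.07 × 0.008 = 0.000112
  M2: 0.6 × 0.135 × 0.104 = 0.008424
  M1: 0.1 × 0.07 × 0.0125 = 0.0000875
Sum = 0.0089635.
P(M4 | evidence) = 0.00034 / 0.0089635 ≈ 0.0379.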